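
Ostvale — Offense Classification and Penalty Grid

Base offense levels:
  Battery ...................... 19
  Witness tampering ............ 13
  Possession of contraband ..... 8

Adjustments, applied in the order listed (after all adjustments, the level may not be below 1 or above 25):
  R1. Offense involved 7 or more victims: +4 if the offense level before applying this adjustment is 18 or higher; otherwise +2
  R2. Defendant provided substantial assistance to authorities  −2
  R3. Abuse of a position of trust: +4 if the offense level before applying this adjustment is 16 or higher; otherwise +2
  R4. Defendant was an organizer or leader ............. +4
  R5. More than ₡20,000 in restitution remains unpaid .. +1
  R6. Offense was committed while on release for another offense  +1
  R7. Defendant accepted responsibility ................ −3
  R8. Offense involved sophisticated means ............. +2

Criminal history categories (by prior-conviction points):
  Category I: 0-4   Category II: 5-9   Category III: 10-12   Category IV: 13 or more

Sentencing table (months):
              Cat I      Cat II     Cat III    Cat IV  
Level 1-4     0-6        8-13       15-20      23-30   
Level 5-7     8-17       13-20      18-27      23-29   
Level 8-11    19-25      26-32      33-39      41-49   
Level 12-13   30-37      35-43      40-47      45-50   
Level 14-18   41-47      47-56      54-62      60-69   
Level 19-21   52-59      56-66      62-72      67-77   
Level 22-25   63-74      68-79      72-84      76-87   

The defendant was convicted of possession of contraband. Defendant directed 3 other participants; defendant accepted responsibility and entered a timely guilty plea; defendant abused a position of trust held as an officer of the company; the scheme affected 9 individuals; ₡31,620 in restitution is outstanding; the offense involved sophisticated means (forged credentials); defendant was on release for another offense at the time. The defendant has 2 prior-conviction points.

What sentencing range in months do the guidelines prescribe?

41-47 months

Base offense level for possession of contraband: 8.
R1 applies (level before this adjustment is 8 < 18, so +2): 8 + 2 = 10.
R2 does not apply.
R3 applies (level before this adjustment is 10 < 16, so +2): 10 + 2 = 12.
R4 applies: 12 + 4 = 16.
R5 applies: 16 + 1 = 17.
R6 applies: 17 + 1 = 18.
R7 applies: 18 − 3 = 15.
R8 applies: 15 + 2 = 17.
Final offense level: 17.
Criminal history: 2 prior points → Category I (0-4).
Level 17 falls in the 14-18 band.
Grid: Level 14-18 × Category I = 41-47 months.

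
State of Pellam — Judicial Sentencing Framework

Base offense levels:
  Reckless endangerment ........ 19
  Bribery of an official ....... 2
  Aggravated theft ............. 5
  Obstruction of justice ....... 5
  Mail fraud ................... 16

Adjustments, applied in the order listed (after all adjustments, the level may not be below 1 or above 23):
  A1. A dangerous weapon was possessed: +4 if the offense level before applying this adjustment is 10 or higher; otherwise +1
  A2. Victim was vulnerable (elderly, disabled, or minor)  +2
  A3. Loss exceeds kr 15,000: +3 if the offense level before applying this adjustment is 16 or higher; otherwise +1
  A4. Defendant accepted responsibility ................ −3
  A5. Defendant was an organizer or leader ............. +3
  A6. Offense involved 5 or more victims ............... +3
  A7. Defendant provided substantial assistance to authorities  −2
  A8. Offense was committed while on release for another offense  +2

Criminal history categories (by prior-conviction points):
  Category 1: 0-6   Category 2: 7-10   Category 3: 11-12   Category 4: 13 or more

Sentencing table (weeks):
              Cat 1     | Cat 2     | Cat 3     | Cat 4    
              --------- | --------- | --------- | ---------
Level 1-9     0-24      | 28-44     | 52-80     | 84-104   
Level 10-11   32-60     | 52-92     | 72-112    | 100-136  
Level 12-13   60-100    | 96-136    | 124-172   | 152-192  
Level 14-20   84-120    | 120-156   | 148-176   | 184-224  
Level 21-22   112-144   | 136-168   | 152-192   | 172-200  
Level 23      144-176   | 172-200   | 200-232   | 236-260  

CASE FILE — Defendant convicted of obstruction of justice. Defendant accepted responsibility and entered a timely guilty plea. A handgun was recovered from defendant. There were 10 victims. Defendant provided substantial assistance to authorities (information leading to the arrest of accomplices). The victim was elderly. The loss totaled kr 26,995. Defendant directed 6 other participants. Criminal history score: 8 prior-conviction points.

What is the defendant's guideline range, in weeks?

52-92 weeks

Base offense level for obstruction of justice: 5.
A1 applies (level before this adjustment is 5 < 10, so +1): 5 + 1 = 6.
A2 applies: 6 + 2 = 8.
A3 applies (level before this adjustment is 8 < 16, so +1): 8 + 1 = 9.
A4 applies: 9 − 3 = 6.
A5 applies: 6 + 3 = 9.
A6 applies: 9 + 3 = 12.
A7 applies: 12 − 2 = 10.
A8 does not apply.
Final offense level: 10.
Criminal history: 8 prior points → Category 2 (7-10).
Level 10 falls in the 10-11 band.
Grid: Level 10-11 × Category 2 = 52-92 weeks.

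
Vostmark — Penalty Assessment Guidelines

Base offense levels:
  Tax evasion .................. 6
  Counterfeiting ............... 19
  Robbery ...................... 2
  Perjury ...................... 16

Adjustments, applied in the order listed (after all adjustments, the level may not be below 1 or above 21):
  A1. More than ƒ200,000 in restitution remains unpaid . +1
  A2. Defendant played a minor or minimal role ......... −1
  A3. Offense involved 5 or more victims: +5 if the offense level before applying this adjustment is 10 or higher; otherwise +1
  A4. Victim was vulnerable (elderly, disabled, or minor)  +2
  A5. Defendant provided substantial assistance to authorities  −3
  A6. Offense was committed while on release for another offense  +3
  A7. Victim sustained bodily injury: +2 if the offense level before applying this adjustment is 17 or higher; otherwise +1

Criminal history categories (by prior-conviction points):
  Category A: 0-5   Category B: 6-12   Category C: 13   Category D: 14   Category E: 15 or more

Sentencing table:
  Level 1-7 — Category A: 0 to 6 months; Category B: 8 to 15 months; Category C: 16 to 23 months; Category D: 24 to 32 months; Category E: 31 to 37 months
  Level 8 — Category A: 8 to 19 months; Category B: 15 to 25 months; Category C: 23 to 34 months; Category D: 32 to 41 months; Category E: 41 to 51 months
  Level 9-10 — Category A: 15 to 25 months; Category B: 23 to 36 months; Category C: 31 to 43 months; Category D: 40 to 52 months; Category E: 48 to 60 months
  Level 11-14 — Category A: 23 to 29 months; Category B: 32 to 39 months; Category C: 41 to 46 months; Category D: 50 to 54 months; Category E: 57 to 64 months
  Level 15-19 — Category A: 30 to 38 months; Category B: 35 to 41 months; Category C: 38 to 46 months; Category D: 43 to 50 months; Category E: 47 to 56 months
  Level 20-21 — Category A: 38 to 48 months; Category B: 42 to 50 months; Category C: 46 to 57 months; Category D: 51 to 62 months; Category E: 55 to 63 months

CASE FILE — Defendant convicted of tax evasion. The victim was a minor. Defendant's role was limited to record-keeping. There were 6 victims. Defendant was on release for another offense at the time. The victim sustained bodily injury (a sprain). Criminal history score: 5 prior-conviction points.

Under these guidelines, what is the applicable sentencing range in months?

Base offense level for tax evasion: 6.
A2 applies: 6 − 1 = 5.
A3 applies (level before this adjustment is 5 < 10, so +1): 5 + 1 = 6.
A4 applies: 6 + 2 = 8.
A5 does not apply.
A6 applies: 8 + 3 = 11.
A7 applies (level before this adjustment is 11 < 17, so +1): 11 + 1 = 12.
Final offense level: 12.
Criminal history: 5 prior points → Category A (0-5).
Level 12 falls in the 11-14 band.
Grid: Level 11-14 × Category A = 23-29 months.

23-29 months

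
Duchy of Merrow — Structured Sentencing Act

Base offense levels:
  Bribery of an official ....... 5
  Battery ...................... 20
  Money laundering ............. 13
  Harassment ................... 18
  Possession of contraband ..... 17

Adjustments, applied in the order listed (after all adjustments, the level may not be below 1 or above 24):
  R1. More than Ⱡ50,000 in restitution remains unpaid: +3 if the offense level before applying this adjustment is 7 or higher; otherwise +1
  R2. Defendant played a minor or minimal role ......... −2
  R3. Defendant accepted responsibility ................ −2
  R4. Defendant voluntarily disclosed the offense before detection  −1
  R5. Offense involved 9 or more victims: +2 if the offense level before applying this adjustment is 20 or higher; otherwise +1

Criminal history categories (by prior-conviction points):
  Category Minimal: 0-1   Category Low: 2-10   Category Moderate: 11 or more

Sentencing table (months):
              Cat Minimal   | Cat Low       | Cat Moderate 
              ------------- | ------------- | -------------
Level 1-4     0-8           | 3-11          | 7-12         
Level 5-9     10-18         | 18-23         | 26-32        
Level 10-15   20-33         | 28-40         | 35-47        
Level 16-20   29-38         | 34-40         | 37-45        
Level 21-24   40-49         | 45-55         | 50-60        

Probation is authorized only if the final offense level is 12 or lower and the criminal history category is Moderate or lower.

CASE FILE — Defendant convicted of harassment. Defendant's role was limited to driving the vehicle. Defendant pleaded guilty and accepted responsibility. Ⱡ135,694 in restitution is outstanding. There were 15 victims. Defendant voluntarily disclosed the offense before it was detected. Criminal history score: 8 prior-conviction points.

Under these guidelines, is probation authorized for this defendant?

No

Base offense level for harassment: 18.
R1 applies (level before this adjustment is 18 ≥ 7, so +3): 18 + 3 = 21.
R2 applies: 21 − 2 = 19.
R3 applies: 19 − 2 = 17.
R4 applies: 17 − 1 = 16.
R5 applies (level before this adjustment is 16 < 20, so +1): 16 + 1 = 17.
Final offense level: 17.
Criminal history: 8 prior points → Category Low (2-10).
Level 17 falls in the 16-20 band.
Grid: Level 16-20 × Category Low = 34-40 months.
Probation check: level 17 > 12 and category Low ≤ Moderate → not eligible.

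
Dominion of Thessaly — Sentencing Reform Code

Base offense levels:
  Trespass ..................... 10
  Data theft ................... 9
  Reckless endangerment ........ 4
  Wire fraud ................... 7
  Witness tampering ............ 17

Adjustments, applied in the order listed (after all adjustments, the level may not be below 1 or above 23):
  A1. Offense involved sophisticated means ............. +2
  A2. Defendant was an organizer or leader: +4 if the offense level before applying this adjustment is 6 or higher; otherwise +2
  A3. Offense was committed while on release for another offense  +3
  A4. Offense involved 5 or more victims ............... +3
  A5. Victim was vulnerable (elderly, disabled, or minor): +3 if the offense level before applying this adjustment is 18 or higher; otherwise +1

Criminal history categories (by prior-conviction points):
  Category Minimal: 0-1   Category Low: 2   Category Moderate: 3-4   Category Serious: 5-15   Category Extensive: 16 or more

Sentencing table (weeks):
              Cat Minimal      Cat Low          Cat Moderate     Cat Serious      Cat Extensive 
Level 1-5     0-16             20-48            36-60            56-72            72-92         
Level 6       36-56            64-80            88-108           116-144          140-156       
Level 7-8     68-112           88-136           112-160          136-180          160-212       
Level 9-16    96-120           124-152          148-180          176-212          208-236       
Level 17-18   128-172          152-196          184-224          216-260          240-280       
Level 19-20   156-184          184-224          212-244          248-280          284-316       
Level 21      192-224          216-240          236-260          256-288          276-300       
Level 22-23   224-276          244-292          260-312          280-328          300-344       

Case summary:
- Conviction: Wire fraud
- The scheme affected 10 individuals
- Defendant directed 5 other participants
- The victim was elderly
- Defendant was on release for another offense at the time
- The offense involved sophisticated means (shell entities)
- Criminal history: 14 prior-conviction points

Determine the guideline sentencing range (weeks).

280-328 weeks

Base offense level for wire fraud: 7.
A1 applies: 7 + 2 = 9.
A2 applies (level before this adjustment is 9 ≥ 6, so +4): 9 + 4 = 13.
A3 applies: 13 + 3 = 16.
A4 applies: 16 + 3 = 19.
A5 applies (level before this adjustment is 19 ≥ 18, so +3): 19 + 3 = 22.
Final offense level: 22.
Criminal history: 14 prior points → Category Serious (5-15).
Level 22 falls in the 22-23 band.
Grid: Level 22-23 × Category Serious = 280-328 weeks.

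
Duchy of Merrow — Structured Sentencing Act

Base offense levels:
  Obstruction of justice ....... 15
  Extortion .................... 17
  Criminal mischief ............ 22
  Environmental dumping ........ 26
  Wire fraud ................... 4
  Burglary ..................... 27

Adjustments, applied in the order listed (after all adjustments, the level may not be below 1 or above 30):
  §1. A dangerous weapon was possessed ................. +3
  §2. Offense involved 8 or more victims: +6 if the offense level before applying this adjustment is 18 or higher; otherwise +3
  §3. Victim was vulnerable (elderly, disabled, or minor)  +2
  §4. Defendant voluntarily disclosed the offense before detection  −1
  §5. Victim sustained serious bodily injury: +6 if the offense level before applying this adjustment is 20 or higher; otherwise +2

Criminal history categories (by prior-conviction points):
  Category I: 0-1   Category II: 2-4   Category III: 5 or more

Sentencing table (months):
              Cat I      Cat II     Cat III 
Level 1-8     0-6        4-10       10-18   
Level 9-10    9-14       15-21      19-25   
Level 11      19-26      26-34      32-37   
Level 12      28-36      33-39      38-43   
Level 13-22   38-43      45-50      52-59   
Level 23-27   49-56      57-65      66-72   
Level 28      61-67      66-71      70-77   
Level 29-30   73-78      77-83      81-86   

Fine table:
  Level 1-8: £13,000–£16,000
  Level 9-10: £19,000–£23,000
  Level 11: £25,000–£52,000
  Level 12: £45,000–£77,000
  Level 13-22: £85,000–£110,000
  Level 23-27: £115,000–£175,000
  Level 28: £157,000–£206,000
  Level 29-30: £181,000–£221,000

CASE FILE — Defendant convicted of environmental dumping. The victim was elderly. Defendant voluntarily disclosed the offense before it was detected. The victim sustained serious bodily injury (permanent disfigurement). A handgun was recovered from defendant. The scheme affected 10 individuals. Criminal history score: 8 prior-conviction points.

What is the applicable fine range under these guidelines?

Base offense level for environmental dumping: 26.
§1 applies: 26 + 3 = 29.
§2 applies (level before this adjustment is 29 ≥ 18, so +6): 29 + 6 = 35.
§3 applies: 35 + 2 = 37.
§4 applies: 37 − 1 = 36.
§5 applies (level before this adjustment is 36 ≥ 20, so +6): 36 + 6 = 42.
Level 42 exceeds the maximum of 30; capped at 30.
Final offense level: 30.
Level 30 falls in the 29-30 band.
Fine table: Level 29-30 → £181,000–£221,000.

£181,000–£221,000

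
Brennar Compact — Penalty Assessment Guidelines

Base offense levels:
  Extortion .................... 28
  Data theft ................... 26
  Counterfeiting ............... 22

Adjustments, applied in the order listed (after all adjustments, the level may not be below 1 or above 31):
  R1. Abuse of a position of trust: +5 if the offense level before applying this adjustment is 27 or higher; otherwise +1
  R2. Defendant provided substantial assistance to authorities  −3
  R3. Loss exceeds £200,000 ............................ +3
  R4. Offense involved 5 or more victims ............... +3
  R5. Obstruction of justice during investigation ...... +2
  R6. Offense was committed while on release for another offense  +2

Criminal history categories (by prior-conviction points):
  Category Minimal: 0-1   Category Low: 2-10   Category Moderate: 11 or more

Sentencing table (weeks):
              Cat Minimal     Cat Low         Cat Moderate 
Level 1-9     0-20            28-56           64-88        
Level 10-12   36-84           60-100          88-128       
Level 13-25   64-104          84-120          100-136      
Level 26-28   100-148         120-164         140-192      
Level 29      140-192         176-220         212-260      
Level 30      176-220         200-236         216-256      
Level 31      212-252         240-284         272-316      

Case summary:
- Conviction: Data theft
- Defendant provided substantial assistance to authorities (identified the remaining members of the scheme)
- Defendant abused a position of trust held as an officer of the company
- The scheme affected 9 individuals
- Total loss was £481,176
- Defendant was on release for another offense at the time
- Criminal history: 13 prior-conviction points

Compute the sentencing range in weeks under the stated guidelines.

272-316 weeks

Base offense level for data theft: 26.
R1 applies (level before this adjustment is 26 < 27, so +1): 26 + 1 = 27.
R2 applies: 27 − 3 = 24.
R3 applies: 24 + 3 = 27.
R4 applies: 27 + 3 = 30.
R6 applies: 30 + 2 = 32.
Level 32 exceeds the maximum of 31; capped at 31.
Final offense level: 31.
Criminal history: 13 prior points → Category Moderate (11+).
Level 31 falls in the 31 band.
Grid: Level 31 × Category Moderate = 272-316 weeks.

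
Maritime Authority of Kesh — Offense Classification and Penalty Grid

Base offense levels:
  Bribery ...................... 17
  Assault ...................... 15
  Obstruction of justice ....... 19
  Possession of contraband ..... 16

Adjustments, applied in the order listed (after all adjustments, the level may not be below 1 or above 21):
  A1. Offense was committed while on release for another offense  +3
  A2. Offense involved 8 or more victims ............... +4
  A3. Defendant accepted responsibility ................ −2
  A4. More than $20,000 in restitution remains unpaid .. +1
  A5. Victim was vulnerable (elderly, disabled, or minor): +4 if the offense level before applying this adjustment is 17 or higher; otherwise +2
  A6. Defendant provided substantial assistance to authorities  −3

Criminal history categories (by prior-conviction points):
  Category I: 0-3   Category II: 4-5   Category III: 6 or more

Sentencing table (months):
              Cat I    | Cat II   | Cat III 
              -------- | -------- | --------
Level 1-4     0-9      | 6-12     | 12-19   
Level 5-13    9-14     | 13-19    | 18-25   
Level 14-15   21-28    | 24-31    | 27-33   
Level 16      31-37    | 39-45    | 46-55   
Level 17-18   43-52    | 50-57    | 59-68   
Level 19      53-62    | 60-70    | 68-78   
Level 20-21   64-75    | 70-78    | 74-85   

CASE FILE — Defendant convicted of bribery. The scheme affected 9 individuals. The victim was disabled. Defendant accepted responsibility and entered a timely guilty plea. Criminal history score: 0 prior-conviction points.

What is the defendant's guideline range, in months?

Base offense level for bribery: 17.
A2 applies: 17 + 4 = 21.
A3 applies: 21 − 2 = 19.
A4 does not apply.
A5 applies (level before this adjustment is 19 ≥ 17, so +4): 19 + 4 = 23.
A6 does not apply.
Level 23 exceeds the maximum of 21; capped at 21.
Final offense level: 21.
Criminal history: 0 prior points → Category I (0-3).
Level 21 falls in the 20-21 band.
Grid: Level 20-21 × Category I = 64-75 months.

64-75 months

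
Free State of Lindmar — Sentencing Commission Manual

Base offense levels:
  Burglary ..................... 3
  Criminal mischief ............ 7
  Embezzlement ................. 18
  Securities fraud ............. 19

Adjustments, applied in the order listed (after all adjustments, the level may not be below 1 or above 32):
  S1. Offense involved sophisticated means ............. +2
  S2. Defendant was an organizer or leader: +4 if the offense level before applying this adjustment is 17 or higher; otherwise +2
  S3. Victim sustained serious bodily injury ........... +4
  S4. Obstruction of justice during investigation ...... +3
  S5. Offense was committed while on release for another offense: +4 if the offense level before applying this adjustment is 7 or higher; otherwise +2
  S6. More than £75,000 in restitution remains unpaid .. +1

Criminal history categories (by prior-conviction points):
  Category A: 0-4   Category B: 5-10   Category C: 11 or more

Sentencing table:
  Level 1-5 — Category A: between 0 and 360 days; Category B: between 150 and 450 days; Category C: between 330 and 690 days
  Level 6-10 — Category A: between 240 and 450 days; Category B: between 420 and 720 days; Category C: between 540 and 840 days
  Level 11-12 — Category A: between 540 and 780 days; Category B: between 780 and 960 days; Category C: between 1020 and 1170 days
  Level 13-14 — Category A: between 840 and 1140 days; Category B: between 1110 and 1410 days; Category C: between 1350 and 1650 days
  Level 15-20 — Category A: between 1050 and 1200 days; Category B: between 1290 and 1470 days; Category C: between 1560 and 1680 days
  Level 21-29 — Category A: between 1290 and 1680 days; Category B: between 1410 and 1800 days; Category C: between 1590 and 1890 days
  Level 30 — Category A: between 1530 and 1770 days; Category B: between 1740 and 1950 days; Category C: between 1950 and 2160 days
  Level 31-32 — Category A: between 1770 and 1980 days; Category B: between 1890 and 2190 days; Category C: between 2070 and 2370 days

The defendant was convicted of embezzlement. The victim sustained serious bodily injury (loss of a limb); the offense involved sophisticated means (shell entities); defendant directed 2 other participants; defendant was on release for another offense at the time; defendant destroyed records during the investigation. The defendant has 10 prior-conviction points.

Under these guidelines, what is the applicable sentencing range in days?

Base offense level for embezzlement: 18.
S1 applies: 18 + 2 = 20.
S2 applies (level before this adjustment is 20 ≥ 17, so +4): 20 + 4 = 24.
S3 applies: 24 + 4 = 28.
S4 applies: 28 + 3 = 31.
S5 applies (level before this adjustment is 31 ≥ 7, so +4): 31 + 4 = 35.
Level 35 exceeds the maximum of 32; capped at 32.
Final offense level: 32.
Criminal history: 10 prior points → Category B (5-10).
Level 32 falls in the 31-32 band.
Grid: Level 31-32 × Category B = 1890-2190 days.

1890-2190 days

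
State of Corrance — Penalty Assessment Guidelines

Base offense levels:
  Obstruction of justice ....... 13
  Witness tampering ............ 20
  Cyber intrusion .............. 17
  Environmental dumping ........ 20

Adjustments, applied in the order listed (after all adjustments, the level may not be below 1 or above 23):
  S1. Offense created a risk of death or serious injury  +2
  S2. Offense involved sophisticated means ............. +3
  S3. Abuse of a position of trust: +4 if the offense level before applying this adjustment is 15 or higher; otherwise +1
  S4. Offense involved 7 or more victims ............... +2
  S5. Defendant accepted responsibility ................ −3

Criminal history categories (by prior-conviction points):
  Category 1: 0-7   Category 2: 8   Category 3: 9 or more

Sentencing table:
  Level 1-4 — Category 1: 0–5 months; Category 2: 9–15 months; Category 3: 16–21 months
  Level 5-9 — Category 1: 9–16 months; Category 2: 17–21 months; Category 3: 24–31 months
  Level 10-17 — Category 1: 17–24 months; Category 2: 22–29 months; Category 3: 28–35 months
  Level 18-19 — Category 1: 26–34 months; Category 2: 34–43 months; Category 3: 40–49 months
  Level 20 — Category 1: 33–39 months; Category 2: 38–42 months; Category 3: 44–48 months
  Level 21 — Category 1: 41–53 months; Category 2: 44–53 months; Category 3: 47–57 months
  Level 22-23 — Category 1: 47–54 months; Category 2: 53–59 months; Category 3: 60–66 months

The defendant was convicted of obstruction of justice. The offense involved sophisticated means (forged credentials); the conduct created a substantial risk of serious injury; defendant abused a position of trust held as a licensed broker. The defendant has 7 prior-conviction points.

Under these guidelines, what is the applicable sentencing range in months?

Base offense level for obstruction of justice: 13.
S1 applies: 13 + 2 = 15.
S2 applies: 15 + 3 = 18.
S3 applies (level before this adjustment is 18 ≥ 15, so +4): 18 + 4 = 22.
S4 does not apply.
S5 does not apply.
Final offense level: 22.
Criminal history: 7 prior points → Category 1 (0-7).
Level 22 falls in the 22-23 band.
Grid: Level 22-23 × Category 1 = 47-54 months.

47-54 months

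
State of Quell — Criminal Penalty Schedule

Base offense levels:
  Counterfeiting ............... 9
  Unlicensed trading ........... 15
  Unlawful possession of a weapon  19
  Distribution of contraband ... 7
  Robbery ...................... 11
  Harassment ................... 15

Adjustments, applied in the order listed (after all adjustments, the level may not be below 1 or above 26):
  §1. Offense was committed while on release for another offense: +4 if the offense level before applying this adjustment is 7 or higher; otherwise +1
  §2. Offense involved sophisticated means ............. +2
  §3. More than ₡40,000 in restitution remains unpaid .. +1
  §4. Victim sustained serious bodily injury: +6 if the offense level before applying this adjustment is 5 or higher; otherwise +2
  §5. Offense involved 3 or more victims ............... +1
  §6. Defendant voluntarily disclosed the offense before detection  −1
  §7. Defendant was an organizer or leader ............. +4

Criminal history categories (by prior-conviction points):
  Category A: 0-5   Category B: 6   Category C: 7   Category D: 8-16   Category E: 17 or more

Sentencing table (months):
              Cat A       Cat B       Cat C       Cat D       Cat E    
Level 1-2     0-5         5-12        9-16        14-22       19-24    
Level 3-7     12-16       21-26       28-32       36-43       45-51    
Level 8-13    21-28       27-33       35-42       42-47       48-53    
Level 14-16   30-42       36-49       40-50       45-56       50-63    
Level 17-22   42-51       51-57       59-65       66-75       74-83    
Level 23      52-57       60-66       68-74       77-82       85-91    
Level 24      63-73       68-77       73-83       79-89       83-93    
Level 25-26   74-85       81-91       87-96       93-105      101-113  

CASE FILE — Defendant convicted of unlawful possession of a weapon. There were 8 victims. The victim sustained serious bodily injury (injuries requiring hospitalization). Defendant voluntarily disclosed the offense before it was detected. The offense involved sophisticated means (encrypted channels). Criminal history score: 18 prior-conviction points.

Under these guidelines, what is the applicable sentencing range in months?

101-113 months

Base offense level for unlawful possession of a weapon: 19.
§2 applies: 19 + 2 = 21.
§4 applies (level before this adjustment is 21 ≥ 5, so +6): 21 + 6 = 27.
§5 applies: 27 + 1 = 28.
§6 applies: 28 − 1 = 27.
Level 27 exceeds the maximum of 26; capped at 26.
Final offense level: 26.
Criminal history: 18 prior points → Category E (17+).
Level 26 falls in the 25-26 band.
Grid: Level 25-26 × Category E = 101-113 months.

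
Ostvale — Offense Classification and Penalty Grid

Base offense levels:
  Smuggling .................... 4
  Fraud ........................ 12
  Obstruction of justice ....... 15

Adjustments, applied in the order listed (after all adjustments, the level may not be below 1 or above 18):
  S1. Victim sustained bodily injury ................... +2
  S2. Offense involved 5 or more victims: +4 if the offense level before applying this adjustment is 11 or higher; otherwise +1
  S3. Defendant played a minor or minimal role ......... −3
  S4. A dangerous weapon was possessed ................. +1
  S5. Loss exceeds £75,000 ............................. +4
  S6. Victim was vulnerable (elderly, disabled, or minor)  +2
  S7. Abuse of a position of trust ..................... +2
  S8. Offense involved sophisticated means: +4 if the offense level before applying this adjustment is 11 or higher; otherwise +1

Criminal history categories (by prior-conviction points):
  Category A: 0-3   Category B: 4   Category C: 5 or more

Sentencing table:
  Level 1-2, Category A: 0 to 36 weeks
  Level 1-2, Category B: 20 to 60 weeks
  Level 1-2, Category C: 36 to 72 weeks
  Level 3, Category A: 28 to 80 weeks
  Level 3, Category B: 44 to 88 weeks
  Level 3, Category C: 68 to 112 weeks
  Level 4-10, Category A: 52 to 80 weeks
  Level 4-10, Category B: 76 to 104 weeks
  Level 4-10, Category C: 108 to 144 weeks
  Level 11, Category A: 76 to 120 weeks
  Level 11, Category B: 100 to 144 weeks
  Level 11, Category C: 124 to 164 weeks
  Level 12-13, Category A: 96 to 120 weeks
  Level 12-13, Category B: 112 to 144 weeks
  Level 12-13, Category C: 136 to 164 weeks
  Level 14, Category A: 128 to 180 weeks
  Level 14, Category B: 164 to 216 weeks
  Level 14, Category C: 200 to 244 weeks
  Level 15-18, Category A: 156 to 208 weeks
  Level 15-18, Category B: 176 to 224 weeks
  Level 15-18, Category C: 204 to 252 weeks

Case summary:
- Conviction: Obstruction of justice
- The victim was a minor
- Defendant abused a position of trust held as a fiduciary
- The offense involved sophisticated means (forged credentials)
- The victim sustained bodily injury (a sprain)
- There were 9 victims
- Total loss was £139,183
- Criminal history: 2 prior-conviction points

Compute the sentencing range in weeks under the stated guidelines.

156-208 weeks

Base offense level for obstruction of justice: 15.
S1 applies: 15 + 2 = 17.
S2 applies (level before this adjustment is 17 ≥ 11, so +4): 17 + 4 = 21.
S5 applies: 21 + 4 = 25.
S6 applies: 25 + 2 = 27.
S7 applies: 27 + 2 = 29.
S8 applies (level before this adjustment is 29 ≥ 11, so +4): 29 + 4 = 33.
Level 33 exceeds the maximum of 18; capped at 18.
Final offense level: 18.
Criminal history: 2 prior points → Category A (0-3).
Level 18 falls in the 15-18 band.
Grid: Level 15-18 × Category A = 156-208 weeks.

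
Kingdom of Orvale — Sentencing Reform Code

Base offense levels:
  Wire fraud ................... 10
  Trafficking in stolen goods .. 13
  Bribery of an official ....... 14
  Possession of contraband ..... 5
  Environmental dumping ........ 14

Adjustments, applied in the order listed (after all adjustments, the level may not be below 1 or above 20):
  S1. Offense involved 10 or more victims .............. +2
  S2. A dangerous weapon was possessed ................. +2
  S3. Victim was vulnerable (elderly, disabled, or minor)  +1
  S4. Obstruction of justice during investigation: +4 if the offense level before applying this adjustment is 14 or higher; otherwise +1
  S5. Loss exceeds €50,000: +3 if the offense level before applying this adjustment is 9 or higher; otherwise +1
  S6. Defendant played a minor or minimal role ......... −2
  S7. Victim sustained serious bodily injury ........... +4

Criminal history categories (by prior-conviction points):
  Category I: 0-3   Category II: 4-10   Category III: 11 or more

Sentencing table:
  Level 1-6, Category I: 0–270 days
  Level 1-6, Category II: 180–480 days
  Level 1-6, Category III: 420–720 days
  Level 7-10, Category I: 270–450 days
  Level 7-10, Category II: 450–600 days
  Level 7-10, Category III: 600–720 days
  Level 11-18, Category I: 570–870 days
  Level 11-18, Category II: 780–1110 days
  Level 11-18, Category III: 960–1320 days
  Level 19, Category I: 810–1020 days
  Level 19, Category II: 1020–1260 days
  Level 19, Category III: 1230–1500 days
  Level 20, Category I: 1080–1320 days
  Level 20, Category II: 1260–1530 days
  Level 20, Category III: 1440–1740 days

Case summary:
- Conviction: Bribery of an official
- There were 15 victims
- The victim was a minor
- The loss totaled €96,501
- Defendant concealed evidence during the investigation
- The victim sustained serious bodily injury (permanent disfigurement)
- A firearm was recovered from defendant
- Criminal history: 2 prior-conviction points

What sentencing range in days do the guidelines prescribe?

Base offense level for bribery of an official: 14.
S1 applies: 14 + 2 = 16.
S2 applies: 16 + 2 = 18.
S3 applies: 18 + 1 = 19.
S4 applies (level before this adjustment is 19 ≥ 14, so +4): 19 + 4 = 23.
S5 applies (level before this adjustment is 23 ≥ 9, so +3): 23 + 3 = 26.
S7 applies: 26 + 4 = 30.
Level 30 exceeds the maximum of 20; capped at 20.
Final offense level: 20.
Criminal history: 2 prior points → Category I (0-3).
Level 20 falls in the 20 band.
Grid: Level 20 × Category I = 1080-1320 days.

1080-1320 days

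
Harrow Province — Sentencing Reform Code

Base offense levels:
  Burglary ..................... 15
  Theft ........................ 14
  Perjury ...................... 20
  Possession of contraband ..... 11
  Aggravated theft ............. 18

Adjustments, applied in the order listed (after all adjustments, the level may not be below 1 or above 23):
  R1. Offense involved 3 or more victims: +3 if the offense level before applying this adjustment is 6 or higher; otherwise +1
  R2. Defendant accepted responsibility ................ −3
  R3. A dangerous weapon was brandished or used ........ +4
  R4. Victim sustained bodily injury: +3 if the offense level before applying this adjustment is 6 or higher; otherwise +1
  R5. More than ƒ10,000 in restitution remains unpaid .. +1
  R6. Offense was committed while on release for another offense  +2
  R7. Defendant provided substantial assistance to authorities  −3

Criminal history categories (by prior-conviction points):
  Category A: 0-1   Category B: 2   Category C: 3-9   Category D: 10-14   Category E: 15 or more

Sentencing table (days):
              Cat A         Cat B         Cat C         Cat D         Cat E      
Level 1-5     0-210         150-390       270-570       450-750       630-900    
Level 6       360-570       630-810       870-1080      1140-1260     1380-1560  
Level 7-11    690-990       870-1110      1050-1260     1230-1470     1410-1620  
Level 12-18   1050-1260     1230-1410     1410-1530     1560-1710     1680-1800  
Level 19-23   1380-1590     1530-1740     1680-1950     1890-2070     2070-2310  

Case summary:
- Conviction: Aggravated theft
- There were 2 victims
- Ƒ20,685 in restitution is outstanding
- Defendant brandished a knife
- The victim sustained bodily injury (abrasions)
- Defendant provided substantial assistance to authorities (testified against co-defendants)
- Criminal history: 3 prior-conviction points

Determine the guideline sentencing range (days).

1680-1950 days

Base offense level for aggravated theft: 18.
R3 applies: 18 + 4 = 22.
R4 applies (level before this adjustment is 22 ≥ 6, so +3): 22 + 3 = 25.
R5 applies: 25 + 1 = 26.
R7 applies: 26 − 3 = 23.
Final offense level: 23.
Criminal history: 3 prior points → Category C (3-9).
Level 23 falls in the 19-23 band.
Grid: Level 19-23 × Category C = 1680-1950 days.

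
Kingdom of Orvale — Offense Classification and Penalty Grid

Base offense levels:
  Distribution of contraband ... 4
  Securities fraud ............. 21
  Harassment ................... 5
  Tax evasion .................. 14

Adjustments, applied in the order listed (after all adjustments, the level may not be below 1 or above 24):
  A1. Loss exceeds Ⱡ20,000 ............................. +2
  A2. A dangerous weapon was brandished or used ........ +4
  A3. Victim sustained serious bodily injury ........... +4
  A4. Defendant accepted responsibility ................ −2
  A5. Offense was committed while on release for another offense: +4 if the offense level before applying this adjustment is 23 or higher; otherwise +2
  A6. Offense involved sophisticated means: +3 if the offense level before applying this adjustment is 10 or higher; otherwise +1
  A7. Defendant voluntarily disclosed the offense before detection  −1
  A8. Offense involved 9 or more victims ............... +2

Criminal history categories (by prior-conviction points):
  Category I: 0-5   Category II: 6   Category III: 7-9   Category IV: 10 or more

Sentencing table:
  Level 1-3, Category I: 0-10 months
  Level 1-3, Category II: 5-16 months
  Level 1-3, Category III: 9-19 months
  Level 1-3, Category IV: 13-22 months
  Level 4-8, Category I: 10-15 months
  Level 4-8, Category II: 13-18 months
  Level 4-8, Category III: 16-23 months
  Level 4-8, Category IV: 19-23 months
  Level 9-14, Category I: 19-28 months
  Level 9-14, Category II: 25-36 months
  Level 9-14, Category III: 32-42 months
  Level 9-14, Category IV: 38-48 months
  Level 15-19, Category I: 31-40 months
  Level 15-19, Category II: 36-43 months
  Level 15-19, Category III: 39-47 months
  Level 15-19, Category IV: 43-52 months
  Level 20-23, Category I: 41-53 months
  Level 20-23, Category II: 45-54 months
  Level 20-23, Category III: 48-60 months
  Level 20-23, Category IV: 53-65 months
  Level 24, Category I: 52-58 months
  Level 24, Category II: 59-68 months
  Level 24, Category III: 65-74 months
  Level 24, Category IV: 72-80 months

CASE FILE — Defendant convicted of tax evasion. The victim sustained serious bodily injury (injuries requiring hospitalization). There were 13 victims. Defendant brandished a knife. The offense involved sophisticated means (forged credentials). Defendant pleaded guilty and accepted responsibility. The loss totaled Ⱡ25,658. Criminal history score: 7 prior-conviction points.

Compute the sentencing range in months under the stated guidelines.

Base offense level for tax evasion: 14.
A1 applies: 14 + 2 = 16.
A2 applies: 16 + 4 = 20.
A3 applies: 20 + 4 = 24.
A4 applies: 24 − 2 = 22.
A5 does not apply.
A6 applies (level before this adjustment is 22 ≥ 10, so +3): 22 + 3 = 25.
A8 applies: 25 + 2 = 27.
Level 27 exceeds the maximum of 24; capped at 24.
Final offense level: 24.
Criminal history: 7 prior points → Category III (7-9).
Level 24 falls in the 24 band.
Grid: Level 24 × Category III = 65-74 months.

65-74 months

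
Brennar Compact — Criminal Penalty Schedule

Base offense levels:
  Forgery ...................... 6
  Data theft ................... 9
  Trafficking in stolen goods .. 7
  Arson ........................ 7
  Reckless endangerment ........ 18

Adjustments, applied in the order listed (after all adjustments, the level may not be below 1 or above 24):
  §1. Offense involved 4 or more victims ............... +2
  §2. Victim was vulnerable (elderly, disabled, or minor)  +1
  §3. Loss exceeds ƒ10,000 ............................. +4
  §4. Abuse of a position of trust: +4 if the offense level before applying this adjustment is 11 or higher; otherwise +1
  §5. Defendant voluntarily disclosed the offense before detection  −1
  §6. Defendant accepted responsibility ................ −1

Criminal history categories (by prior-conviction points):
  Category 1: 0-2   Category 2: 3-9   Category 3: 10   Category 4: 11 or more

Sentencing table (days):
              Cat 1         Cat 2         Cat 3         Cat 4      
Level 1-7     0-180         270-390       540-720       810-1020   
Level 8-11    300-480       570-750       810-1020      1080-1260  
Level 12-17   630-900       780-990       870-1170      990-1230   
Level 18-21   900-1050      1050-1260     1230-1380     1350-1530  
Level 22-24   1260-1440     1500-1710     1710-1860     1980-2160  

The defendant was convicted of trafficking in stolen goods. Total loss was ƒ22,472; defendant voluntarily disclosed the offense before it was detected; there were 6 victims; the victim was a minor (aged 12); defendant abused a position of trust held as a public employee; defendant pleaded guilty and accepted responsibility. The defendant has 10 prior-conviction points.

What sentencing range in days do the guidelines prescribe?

Base offense level for trafficking in stolen goods: 7.
§1 applies: 7 + 2 = 9.
§2 applies: 9 + 1 = 10.
§3 applies: 10 + 4 = 14.
§4 applies (level before this adjustment is 14 ≥ 11, so +4): 14 + 4 = 18.
§5 applies: 18 − 1 = 17.
§6 applies: 17 − 1 = 16.
Final offense level: 16.
Criminal history: 10 prior points → Category 3 (10).
Level 16 falls in the 12-17 band.
Grid: Level 12-17 × Category 3 = 870-1170 days.

870-1170 days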